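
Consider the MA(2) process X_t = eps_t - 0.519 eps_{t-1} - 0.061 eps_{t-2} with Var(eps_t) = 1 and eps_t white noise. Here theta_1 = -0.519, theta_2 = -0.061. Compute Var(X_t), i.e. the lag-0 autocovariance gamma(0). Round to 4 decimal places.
\gamma(0) = 1.2731

For an MA(q) process X_t = eps_t + sum_i theta_i eps_{t-i} with
Var(eps_t) = sigma^2, the variance is
  gamma(0) = sigma^2 * (1 + sum_i theta_i^2).
  sum_i theta_i^2 = (-0.519)^2 + (-0.061)^2 = 0.269361 + 0.003721 = 0.273082.
  gamma(0) = 1 * (1 + 0.273082) = 1 * 1.273082 = 1.273082, which rounds to 1.2731.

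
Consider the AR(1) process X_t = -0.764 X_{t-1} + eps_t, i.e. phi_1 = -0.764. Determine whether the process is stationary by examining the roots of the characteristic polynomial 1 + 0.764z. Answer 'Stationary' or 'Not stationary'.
\text{Stationary}

The AR(p) characteristic polynomial is P(z) = 1 + 0.764z.
Stationarity requires all roots to lie outside the unit circle, i.e. |z| > 1 for every root.
This is linear in z: 1 + (0.764) z = 0  =>  z = -1/(0.764) = -1.308901,  |z| = 1.308901.
Moduli of all roots: 1.3089.
All moduli strictly greater than 1? Yes.
Verdict: Stationary.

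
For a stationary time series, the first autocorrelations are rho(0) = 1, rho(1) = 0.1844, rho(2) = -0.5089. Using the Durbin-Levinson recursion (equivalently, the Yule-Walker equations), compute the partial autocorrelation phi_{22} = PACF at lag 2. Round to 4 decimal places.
\phi_{22} = -0.5620

The PACF at lag k is phi_{kk}, the last component of the solution
to the Yule-Walker system G_k phi = r_k where
  (G_k)_{ij} = rho(|i - j|), (r_k)_i = rho(i), i,j = 1..k.
Equivalently, Durbin-Levinson gives phi_{kk} iteratively:
  phi_{11} = rho(1)
  phi_{kk} = [rho(k) - sum_{j=1..k-1} phi_{k-1,j} rho(k-j)]
            / [1 - sum_{j=1..k-1} phi_{k-1,j} rho(j)],
  phi_{k,j} = phi_{k-1,j} - phi_{kk} phi_{k-1,k-j},  j = 1..k-1.
Step k = 1:
  phi_11 = rho(1) = 0.1844.
Step k = 2:
  phi_22 = [rho(2) - phi_11 rho(1)] / [1 - phi_11 rho(1)] = [-0.5089 - (0.1844)(0.1844)] / [1 - (0.1844)(0.1844)]
         = -0.54290336 / 0.96599664 = -0.562.
Therefore phi_{22} = -0.5620.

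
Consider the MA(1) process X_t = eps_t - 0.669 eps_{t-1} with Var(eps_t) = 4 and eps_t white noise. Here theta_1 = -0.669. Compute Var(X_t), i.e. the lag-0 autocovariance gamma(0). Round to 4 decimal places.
\gamma(0) = 5.7902

For an MA(q) process X_t = eps_t + sum_i theta_i eps_{t-i} with
Var(eps_t) = sigma^2, the variance is
  gamma(0) = sigma^2 * (1 + sum_i theta_i^2).
  sum_i theta_i^2 = (-0.669)^2 = 0.447561.
  gamma(0) = 4 * (1 + 0.447561) = 4 * 1.447561 = 5.790244, which rounds to 5.7902.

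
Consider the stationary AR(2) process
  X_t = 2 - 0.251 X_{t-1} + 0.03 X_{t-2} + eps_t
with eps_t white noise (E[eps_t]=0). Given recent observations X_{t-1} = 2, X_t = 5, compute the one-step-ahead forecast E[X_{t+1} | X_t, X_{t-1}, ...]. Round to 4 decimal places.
E[X_{t+1} \mid \mathcal F_t] = 0.8050

For an AR(p) model X_t = c + sum_i phi_i X_{t-i} + eps_t, the
one-step-ahead conditional mean is
  E[X_{t+1} | X_t, ...] = c + sum_i phi_i X_{t+1-i}.
Substitute known values:
  E[X_{t+1} | ...] = 2 + (-0.251) * (5) + (0.03) * (2)
                   = 0.8050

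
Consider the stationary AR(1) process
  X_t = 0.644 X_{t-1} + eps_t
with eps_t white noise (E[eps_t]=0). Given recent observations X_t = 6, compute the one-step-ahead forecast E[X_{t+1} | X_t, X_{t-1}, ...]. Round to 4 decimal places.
E[X_{t+1} \mid \mathcal F_t] = 3.8640

For an AR(p) model X_t = c + sum_i phi_i X_{t-i} + eps_t, the
one-step-ahead conditional mean is
  E[X_{t+1} | X_t, ...] = c + sum_i phi_i X_{t+1-i}.
Substitute known values:
  E[X_{t+1} | ...] = (0.644) * (6)
                   = 3.8640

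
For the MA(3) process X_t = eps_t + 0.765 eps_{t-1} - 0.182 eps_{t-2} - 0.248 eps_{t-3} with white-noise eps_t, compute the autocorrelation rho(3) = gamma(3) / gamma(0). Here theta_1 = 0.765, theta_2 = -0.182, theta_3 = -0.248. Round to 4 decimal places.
\rho(3) = -0.1476

For an MA(q) process with theta_0 = 1, the autocovariance is
  gamma(k) = sigma^2 * sum_{i=0..q-k} theta_i * theta_{i+k},
and rho(k) = gamma(k) / gamma(0). Sigma^2 cancels.
  numerator   = (1)*(-0.248) = -0.248.
  denominator = (1)^2 + (0.765)^2 + (-0.182)^2 + (-0.248)^2 = 1.679853.
  rho(3) = -0.248 / 1.679853 = -0.1476.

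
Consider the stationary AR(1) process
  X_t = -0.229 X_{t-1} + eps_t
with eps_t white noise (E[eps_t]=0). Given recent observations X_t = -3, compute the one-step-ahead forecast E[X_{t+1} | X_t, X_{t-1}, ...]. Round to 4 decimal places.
E[X_{t+1} \mid \mathcal F_t] = 0.6870

For an AR(p) model X_t = c + sum_i phi_i X_{t-i} + eps_t, the
one-step-ahead conditional mean is
  E[X_{t+1} | X_t, ...] = c + sum_i phi_i X_{t+1-i}.
Substitute known values:
  E[X_{t+1} | ...] = (-0.229) * (-3)
                   = 0.6870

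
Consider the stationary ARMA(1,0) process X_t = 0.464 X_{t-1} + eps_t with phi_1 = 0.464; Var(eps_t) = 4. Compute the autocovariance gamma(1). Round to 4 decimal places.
\gamma(1) = 2.3652

Multiply the model equation by X_{t-k} and take expectations. With theta_0 = psi_0 = 1 and psi_j the MA(infinity) weights, this gives
  gamma(k) - sum_i phi_i gamma(k-i) = c_k,
  c_k = sigma^2 * sum_{j=k..q} theta_j psi_{j-k}   (c_k = 0 for k > q),
using gamma(-m) = gamma(m).
Pure AR (q = 0): c_0 = sigma^2 = 4, c_k = 0 for k >= 1.
Equations for k = 0 and k = 1 (AR order 1):
  gamma(0) = phi_1 gamma(1) + c_0
  gamma(1) = phi_1 gamma(0) + c_1
Substituting the second into the first: gamma(0) (1 - phi_1^2) = c_0 + phi_1 c_1, so
  gamma(0) = c_0 / (1 - phi_1^2) = 4 / (1 - (0.464)^2) = 4 / 0.784704 = 5.097464.
  gamma(1) = phi_1 gamma(0) = (0.464)(5.097464) = 2.365223.
Therefore gamma(1) = 2.3652 (to 4 decimal places).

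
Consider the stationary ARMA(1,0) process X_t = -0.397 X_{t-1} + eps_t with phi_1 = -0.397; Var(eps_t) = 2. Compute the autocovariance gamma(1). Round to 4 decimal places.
\gamma(1) = -0.9426

Multiply the model equation by X_{t-k} and take expectations. With theta_0 = psi_0 = 1 and psi_j the MA(infinity) weights, this gives
  gamma(k) - sum_i phi_i gamma(k-i) = c_k,
  c_k = sigma^2 * sum_{j=k..q} theta_j psi_{j-k}   (c_k = 0 for k > q),
using gamma(-m) = gamma(m).
Pure AR (q = 0): c_0 = sigma^2 = 2, c_k = 0 for k >= 1.
Equations for k = 0 and k = 1 (AR order 1):
  gamma(0) = phi_1 gamma(1) + c_0
  gamma(1) = phi_1 gamma(0) + c_1
Substituting the second into the first: gamma(0) (1 - phi_1^2) = c_0 + phi_1 c_1, so
  gamma(0) = c_0 / (1 - phi_1^2) = 2 / (1 - (-0.397)^2) = 2 / 0.842391 = 2.374194.
  gamma(1) = phi_1 gamma(0) = (-0.397)(2.374194) = -0.942555.
Therefore gamma(1) = -0.9426 (to 4 decimal places).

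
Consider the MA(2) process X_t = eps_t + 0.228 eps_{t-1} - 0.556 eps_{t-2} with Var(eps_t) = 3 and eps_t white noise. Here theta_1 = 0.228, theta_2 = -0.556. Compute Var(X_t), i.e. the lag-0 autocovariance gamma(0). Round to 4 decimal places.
\gamma(0) = 4.0834

For an MA(q) process X_t = eps_t + sum_i theta_i eps_{t-i} with
Var(eps_t) = sigma^2, the variance is
  gamma(0) = sigma^2 * (1 + sum_i theta_i^2).
  sum_i theta_i^2 = (0.228)^2 + (-0.556)^2 = 0.051984 + 0.309136 = 0.36112.
  gamma(0) = 3 * (1 + 0.36112) = 3 * 1.36112 = 4.08336, which rounds to 4.0834.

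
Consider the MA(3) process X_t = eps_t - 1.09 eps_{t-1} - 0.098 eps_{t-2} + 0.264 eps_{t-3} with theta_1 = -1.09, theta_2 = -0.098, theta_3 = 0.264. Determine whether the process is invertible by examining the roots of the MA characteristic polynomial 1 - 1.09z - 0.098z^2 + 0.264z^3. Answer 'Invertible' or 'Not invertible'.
\text{Invertible}

The MA(q) characteristic polynomial is P(z) = 1 - 1.09z - 0.098z^2 + 0.264z^3.
Invertibility requires all roots to lie outside the unit circle, i.e. |z| > 1 for every root.
Degree 3: look for a simple real root z0 first, then factor out (1 - z/z0) and solve the remaining quadratic.
Testing z0 = 1.25: P(1.25) = 1 + (-1.09)(1.25) + (-0.098)(1.25)^2 + (0.264)(1.25)^3
  = 1 + (-1.3625) + (-0.153125) + (0.515625) = 0.  So z_0 = 1.25 is a root, |z_0| = 1.25.
Divide out the factor (1 - 0.8 z) = (1 - z/z0) (since 1/z0 = 0.8):
  P(z) = (1 - 0.8 z)(1 + (-0.29) z + (-0.33) z^2)
  [check: z-coef -0.29 - (0.8) = -1.09; z^2-coef -0.33 - (0.8)(-0.29) = -0.098; z^3-coef -(0.8)(-0.33) = 0.264.]
Remaining roots from the quadratic factor 1 + (-0.29) z + (-0.33) z^2:
  Set 1 + (-0.29) z + (-0.33) z^2 = 0, i.e. a z^2 + b z + c = 0 with a = -0.33, b = -0.29, c = 1.
  Discriminant D = b^2 - 4ac = (-0.29)^2 - 4*(-0.33)*1 = 0.0841 - (-1.32) = 1.4041.
  D >= 0, so the roots are real: z = (-b +/- sqrt(D)) / (2a) = (0.29 +/- 1.184947) / (-0.66).
    z_1 = (0.29 + 1.184947) / (-0.66) = -2.2348,   |z_1| = 2.2348.
    z_2 = (0.29 - 1.184947) / (-0.66) = 1.356,   |z_2| = 1.356.
Moduli of all roots: 1.2500, 2.2348, 1.3560.
All moduli strictly greater than 1? Yes.
Verdict: Invertible.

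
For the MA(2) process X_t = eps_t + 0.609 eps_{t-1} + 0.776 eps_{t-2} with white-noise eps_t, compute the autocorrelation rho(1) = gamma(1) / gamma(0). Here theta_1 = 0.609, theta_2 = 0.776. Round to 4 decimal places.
\rho(1) = 0.5482

For an MA(q) process with theta_0 = 1, the autocovariance is
  gamma(k) = sigma^2 * sum_{i=0..q-k} theta_i * theta_{i+k},
and rho(k) = gamma(k) / gamma(0). Sigma^2 cancels.
  numerator   = (1)*(0.609) + (0.609)*(0.776) = 1.081584.
  denominator = (1)^2 + (0.609)^2 + (0.776)^2 = 1.973057.
  rho(1) = 1.081584 / 1.973057 = 0.5482.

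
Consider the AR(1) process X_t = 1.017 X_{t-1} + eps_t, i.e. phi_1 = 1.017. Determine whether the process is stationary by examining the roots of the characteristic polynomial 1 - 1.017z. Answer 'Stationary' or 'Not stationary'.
\text{Not stationary}

The AR(p) characteristic polynomial is P(z) = 1 - 1.017z.
Stationarity requires all roots to lie outside the unit circle, i.e. |z| > 1 for every root.
This is linear in z: 1 + (-1.017) z = 0  =>  z = -1/(-1.017) = 0.983284,  |z| = 0.983284.
Moduli of all roots: 0.9833.
All moduli strictly greater than 1? No.
Verdict: Not stationary.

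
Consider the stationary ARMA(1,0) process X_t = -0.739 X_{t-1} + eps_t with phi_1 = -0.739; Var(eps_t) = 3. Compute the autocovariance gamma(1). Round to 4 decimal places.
\gamma(1) = -4.8846

Multiply the model equation by X_{t-k} and take expectations. With theta_0 = psi_0 = 1 and psi_j the MA(infinity) weights, this gives
  gamma(k) - sum_i phi_i gamma(k-i) = c_k,
  c_k = sigma^2 * sum_{j=k..q} theta_j psi_{j-k}   (c_k = 0 for k > q),
using gamma(-m) = gamma(m).
Pure AR (q = 0): c_0 = sigma^2 = 3, c_k = 0 for k >= 1.
Equations for k = 0 and k = 1 (AR order 1):
  gamma(0) = phi_1 gamma(1) + c_0
  gamma(1) = phi_1 gamma(0) + c_1
Substituting the second into the first: gamma(0) (1 - phi_1^2) = c_0 + phi_1 c_1, so
  gamma(0) = c_0 / (1 - phi_1^2) = 3 / (1 - (-0.739)^2) = 3 / 0.453879 = 6.609691.
  gamma(1) = phi_1 gamma(0) = (-0.739)(6.609691) = -4.884562.
Therefore gamma(1) = -4.8846 (to 4 decimal places).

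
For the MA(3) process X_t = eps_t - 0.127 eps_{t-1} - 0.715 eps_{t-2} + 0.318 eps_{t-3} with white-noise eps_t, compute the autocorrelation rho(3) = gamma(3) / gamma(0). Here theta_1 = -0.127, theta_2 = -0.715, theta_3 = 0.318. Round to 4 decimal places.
\rho(3) = 0.1953

For an MA(q) process with theta_0 = 1, the autocovariance is
  gamma(k) = sigma^2 * sum_{i=0..q-k} theta_i * theta_{i+k},
and rho(k) = gamma(k) / gamma(0). Sigma^2 cancels.
  numerator   = (1)*(0.318) = 0.318.
  denominator = (1)^2 + (-0.127)^2 + (-0.715)^2 + (0.318)^2 = 1.628478.
  rho(3) = 0.318 / 1.628478 = 0.1953.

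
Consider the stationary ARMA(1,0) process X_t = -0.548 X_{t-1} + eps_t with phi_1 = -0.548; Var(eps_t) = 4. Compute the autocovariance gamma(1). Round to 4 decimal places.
\gamma(1) = -3.1328

Multiply the model equation by X_{t-k} and take expectations. With theta_0 = psi_0 = 1 and psi_j the MA(infinity) weights, this gives
  gamma(k) - sum_i phi_i gamma(k-i) = c_k,
  c_k = sigma^2 * sum_{j=k..q} theta_j psi_{j-k}   (c_k = 0 for k > q),
using gamma(-m) = gamma(m).
Pure AR (q = 0): c_0 = sigma^2 = 4, c_k = 0 for k >= 1.
Equations for k = 0 and k = 1 (AR order 1):
  gamma(0) = phi_1 gamma(1) + c_0
  gamma(1) = phi_1 gamma(0) + c_1
Substituting the second into the first: gamma(0) (1 - phi_1^2) = c_0 + phi_1 c_1, so
  gamma(0) = c_0 / (1 - phi_1^2) = 4 / (1 - (-0.548)^2) = 4 / 0.699696 = 5.716768.
  gamma(1) = phi_1 gamma(0) = (-0.548)(5.716768) = -3.132789.
Therefore gamma(1) = -3.1328 (to 4 decimal places).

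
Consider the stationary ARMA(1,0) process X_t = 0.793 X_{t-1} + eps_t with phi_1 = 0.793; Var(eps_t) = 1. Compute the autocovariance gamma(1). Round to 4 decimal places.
\gamma(1) = 2.1366

Multiply the model equation by X_{t-k} and take expectations. With theta_0 = psi_0 = 1 and psi_j the MA(infinity) weights, this gives
  gamma(k) - sum_i phi_i gamma(k-i) = c_k,
  c_k = sigma^2 * sum_{j=k..q} theta_j psi_{j-k}   (c_k = 0 for k > q),
using gamma(-m) = gamma(m).
Pure AR (q = 0): c_0 = sigma^2 = 1, c_k = 0 for k >= 1.
Equations for k = 0 and k = 1 (AR order 1):
  gamma(0) = phi_1 gamma(1) + c_0
  gamma(1) = phi_1 gamma(0) + c_1
Substituting the second into the first: gamma(0) (1 - phi_1^2) = c_0 + phi_1 c_1, so
  gamma(0) = c_0 / (1 - phi_1^2) = 1 / (1 - (0.793)^2) = 1 / 0.371151 = 2.694321.
  gamma(1) = phi_1 gamma(0) = (0.793)(2.694321) = 2.136597.
Therefore gamma(1) = 2.1366 (to 4 decimal places).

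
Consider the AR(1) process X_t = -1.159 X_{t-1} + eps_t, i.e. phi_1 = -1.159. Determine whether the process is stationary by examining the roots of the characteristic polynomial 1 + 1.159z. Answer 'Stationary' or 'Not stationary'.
\text{Not stationary}

The AR(p) characteristic polynomial is P(z) = 1 + 1.159z.
Stationarity requires all roots to lie outside the unit circle, i.e. |z| > 1 for every root.
This is linear in z: 1 + (1.159) z = 0  =>  z = -1/(1.159) = -0.862813,  |z| = 0.862813.
Moduli of all roots: 0.8628.
All moduli strictly greater than 1? No.
Verdict: Not stationary.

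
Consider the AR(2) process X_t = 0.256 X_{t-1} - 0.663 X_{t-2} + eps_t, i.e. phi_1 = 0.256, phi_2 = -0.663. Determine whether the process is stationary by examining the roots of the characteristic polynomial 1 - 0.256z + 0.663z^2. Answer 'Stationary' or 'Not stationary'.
\text{Stationary}

The AR(p) characteristic polynomial is P(z) = 1 - 0.256z + 0.663z^2.
Stationarity requires all roots to lie outside the unit circle, i.e. |z| > 1 for every root.
Set 1 + (-0.256) z + (0.663) z^2 = 0, i.e. a z^2 + b z + c = 0 with a = 0.663, b = -0.256, c = 1.
Discriminant D = b^2 - 4ac = (-0.256)^2 - 4*(0.663)*1 = 0.065536 - (2.652) = -2.586464.
D < 0, so the roots are the complex-conjugate pair z = (-b +/- i sqrt(-D)) / (2a) = 0.1931 +/- 1.2129i.
For a conjugate pair |z|^2 = z * conj(z) = (product of roots) = c/a = 1/(0.663) = 1.508296, so |z| = sqrt(1.508296) = 1.2281 for both roots.
Moduli of all roots: 1.2281, 1.2281.
All moduli strictly greater than 1? Yes.
Verdict: Stationary.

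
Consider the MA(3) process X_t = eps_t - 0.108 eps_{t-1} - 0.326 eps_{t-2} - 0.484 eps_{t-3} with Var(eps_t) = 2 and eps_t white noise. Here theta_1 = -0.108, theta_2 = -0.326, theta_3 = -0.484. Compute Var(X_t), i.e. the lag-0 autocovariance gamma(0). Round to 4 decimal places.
\gamma(0) = 2.7044

For an MA(q) process X_t = eps_t + sum_i theta_i eps_{t-i} with
Var(eps_t) = sigma^2, the variance is
  gamma(0) = sigma^2 * (1 + sum_i theta_i^2).
  sum_i theta_i^2 = (-0.108)^2 + (-0.326)^2 + (-0.484)^2 = 0.011664 + 0.106276 + 0.234256 = 0.352196.
  gamma(0) = 2 * (1 + 0.352196) = 2 * 1.352196 = 2.704392, which rounds to 2.7044.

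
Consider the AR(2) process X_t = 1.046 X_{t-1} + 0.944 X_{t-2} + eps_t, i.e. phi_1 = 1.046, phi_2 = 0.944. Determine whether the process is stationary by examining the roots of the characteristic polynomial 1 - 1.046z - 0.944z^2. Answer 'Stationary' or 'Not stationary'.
\text{Not stationary}

The AR(p) characteristic polynomial is P(z) = 1 - 1.046z - 0.944z^2.
Stationarity requires all roots to lie outside the unit circle, i.e. |z| > 1 for every root.
Set 1 + (-1.046) z + (-0.944) z^2 = 0, i.e. a z^2 + b z + c = 0 with a = -0.944, b = -1.046, c = 1.
Discriminant D = b^2 - 4ac = (-1.046)^2 - 4*(-0.944)*1 = 1.094116 - (-3.776) = 4.870116.
D >= 0, so the roots are real: z = (-b +/- sqrt(D)) / (2a) = (1.046 +/- 2.206834) / (-1.888).
  z_1 = (1.046 + 2.206834) / (-1.888) = -1.7229,   |z_1| = 1.7229.
  z_2 = (1.046 - 2.206834) / (-1.888) = 0.6148,   |z_2| = 0.6148.
Moduli of all roots: 1.7229, 0.6148.
All moduli strictly greater than 1? No.
Verdict: Not stationary.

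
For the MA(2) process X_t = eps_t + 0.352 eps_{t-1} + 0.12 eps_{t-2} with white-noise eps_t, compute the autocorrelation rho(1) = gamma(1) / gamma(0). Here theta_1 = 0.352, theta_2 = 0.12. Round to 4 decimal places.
\rho(1) = 0.3463

For an MA(q) process with theta_0 = 1, the autocovariance is
  gamma(k) = sigma^2 * sum_{i=0..q-k} theta_i * theta_{i+k},
and rho(k) = gamma(k) / gamma(0). Sigma^2 cancels.
  numerator   = (1)*(0.352) + (0.352)*(0.12) = 0.39424.
  denominator = (1)^2 + (0.352)^2 + (0.12)^2 = 1.138304.
  rho(1) = 0.39424 / 1.138304 = 0.3463.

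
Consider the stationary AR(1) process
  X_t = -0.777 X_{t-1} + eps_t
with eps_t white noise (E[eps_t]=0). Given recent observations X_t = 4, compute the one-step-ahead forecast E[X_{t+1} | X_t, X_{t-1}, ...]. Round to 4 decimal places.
E[X_{t+1} \mid \mathcal F_t] = -3.1080

For an AR(p) model X_t = c + sum_i phi_i X_{t-i} + eps_t, the
one-step-ahead conditional mean is
  E[X_{t+1} | X_t, ...] = c + sum_i phi_i X_{t+1-i}.
Substitute known values:
  E[X_{t+1} | ...] = (-0.777) * (4)
                   = -3.1080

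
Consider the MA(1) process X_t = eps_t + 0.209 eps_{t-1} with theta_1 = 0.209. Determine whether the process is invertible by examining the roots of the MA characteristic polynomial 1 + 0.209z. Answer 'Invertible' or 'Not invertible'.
\text{Invertible}

The MA(q) characteristic polynomial is P(z) = 1 + 0.209z.
Invertibility requires all roots to lie outside the unit circle, i.e. |z| > 1 for every root.
This is linear in z: 1 + (0.209) z = 0  =>  z = -1/(0.209) = -4.784689,  |z| = 4.784689.
Moduli of all roots: 4.7847.
All moduli strictly greater than 1? Yes.
Verdict: Invertible.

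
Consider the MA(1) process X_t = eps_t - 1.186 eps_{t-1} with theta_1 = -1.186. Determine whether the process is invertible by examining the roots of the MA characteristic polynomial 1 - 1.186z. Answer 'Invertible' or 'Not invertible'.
\text{Not invertible}

The MA(q) characteristic polynomial is P(z) = 1 - 1.186z.
Invertibility requires all roots to lie outside the unit circle, i.e. |z| > 1 for every root.
This is linear in z: 1 + (-1.186) z = 0  =>  z = -1/(-1.186) = 0.84317,  |z| = 0.84317.
Moduli of all roots: 0.8432.
All moduli strictly greater than 1? No.
Verdict: Not invertible.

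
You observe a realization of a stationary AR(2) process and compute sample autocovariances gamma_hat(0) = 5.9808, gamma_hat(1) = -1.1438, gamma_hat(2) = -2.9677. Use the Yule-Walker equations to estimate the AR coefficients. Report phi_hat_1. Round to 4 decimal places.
\hat\phi_{1} = -0.2970

The Yule-Walker equations for an AR(p) process read, in matrix form,
  Gamma_p phi = r_p,   with   (Gamma_p)_{ij} = gamma(|i - j|),
                       (r_p)_i = gamma(i),   i,j = 1..p.
Substitute the sample gammas (Toeplitz matrix and right-hand side of size 2):
  Gamma_p = [[5.9808, -1.1438], [-1.1438, 5.9808]]
  r_p     = [-1.1438, -2.9677]
Written out:
  5.9808 phi_1 - 1.1438 phi_2 = -1.1438
  -1.1438 phi_1 + 5.9808 phi_2 = -2.9677
Solve by Cramer's rule:
  det = gamma(0)^2 - gamma(1)^2 = (5.9808)^2 - (-1.1438)^2 = 35.76996864 - 1.30827844 = 34.4616902
  phi_hat_1 = [gamma(1) gamma(0) - gamma(1) gamma(2)] / det = [(-1.1438)(5.9808) - (-1.1438)(-2.9677)] / 34.4616902 = -10.2352943 / 34.4616902 = -0.297
  phi_hat_2 = [gamma(0) gamma(2) - gamma(1)^2] / det = [(5.9808)(-2.9677) - (-1.1438)^2] / 34.4616902 = -19.0574986 / 34.4616902 = -0.553
So phi_hat = [-0.2970, -0.5530].
Therefore phi_hat_1 = -0.2970.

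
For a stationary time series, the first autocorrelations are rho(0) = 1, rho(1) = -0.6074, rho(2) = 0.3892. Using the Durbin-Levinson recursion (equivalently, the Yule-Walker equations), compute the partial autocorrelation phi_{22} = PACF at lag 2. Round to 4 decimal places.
\phi_{22} = 0.0321

The PACF at lag k is phi_{kk}, the last component of the solution
to the Yule-Walker system G_k phi = r_k where
  (G_k)_{ij} = rho(|i - j|), (r_k)_i = rho(i), i,j = 1..k.
Equivalently, Durbin-Levinson gives phi_{kk} iteratively:
  phi_{11} = rho(1)
  phi_{kk} = [rho(k) - sum_{j=1..k-1} phi_{k-1,j} rho(k-j)]
            / [1 - sum_{j=1..k-1} phi_{k-1,j} rho(j)],
  phi_{k,j} = phi_{k-1,j} - phi_{kk} phi_{k-1,k-j},  j = 1..k-1.
Step k = 1:
  phi_11 = rho(1) = -0.6074.
Step k = 2:
  phi_22 = [rho(2) - phi_11 rho(1)] / [1 - phi_11 rho(1)] = [0.3892 - (-0.6074)(-0.6074)] / [1 - (-0.6074)(-0.6074)]
         = 0.02026524 / 0.63106524 = 0.0321.
Therefore phi_{22} = 0.0321.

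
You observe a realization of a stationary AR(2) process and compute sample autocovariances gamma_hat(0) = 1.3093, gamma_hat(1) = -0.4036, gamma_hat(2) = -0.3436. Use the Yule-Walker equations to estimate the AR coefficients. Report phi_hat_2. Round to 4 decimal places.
\hat\phi_{2} = -0.3950

The Yule-Walker equations for an AR(p) process read, in matrix form,
  Gamma_p phi = r_p,   with   (Gamma_p)_{ij} = gamma(|i - j|),
                       (r_p)_i = gamma(i),   i,j = 1..p.
Substitute the sample gammas (Toeplitz matrix and right-hand side of size 2):
  Gamma_p = [[1.3093, -0.4036], [-0.4036, 1.3093]]
  r_p     = [-0.4036, -0.3436]
Written out:
  1.3093 phi_1 - 0.4036 phi_2 = -0.4036
  -0.4036 phi_1 + 1.3093 phi_2 = -0.3436
Solve by Cramer's rule:
  det = gamma(0)^2 - gamma(1)^2 = (1.3093)^2 - (-0.4036)^2 = 1.71426649 - 0.16289296 = 1.55137353
  phi_hat_1 = [gamma(1) gamma(0) - gamma(1) gamma(2)] / det = [(-0.4036)(1.3093) - (-0.4036)(-0.3436)] / 1.55137353 = -0.66711044 / 1.55137353 = -0.43
  phi_hat_2 = [gamma(0) gamma(2) - gamma(1)^2] / det = [(1.3093)(-0.3436) - (-0.4036)^2] / 1.55137353 = -0.61276844 / 1.55137353 = -0.395
So phi_hat = [-0.4300, -0.3950].
Therefore phi_hat_2 = -0.3950.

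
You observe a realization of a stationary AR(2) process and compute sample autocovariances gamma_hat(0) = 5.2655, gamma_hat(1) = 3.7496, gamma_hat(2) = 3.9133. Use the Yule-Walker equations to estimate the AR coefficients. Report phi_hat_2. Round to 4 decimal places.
\hat\phi_{2} = 0.4790

The Yule-Walker equations for an AR(p) process read, in matrix form,
  Gamma_p phi = r_p,   with   (Gamma_p)_{ij} = gamma(|i - j|),
                       (r_p)_i = gamma(i),   i,j = 1..p.
Substitute the sample gammas (Toeplitz matrix and right-hand side of size 2):
  Gamma_p = [[5.2655, 3.7496], [3.7496, 5.2655]]
  r_p     = [3.7496, 3.9133]
Written out:
  5.2655 phi_1 + 3.7496 phi_2 = 3.7496
  3.7496 phi_1 + 5.2655 phi_2 = 3.9133
Solve by Cramer's rule:
  det = gamma(0)^2 - gamma(1)^2 = (5.2655)^2 - (3.7496)^2 = 27.72549025 - 14.05950016 = 13.66599009
  phi_hat_1 = [gamma(1) gamma(0) - gamma(1) gamma(2)] / det = [(3.7496)(5.2655) - (3.7496)(3.9133)] / 13.66599009 = 5.07020912 / 13.66599009 = 0.371
  phi_hat_2 = [gamma(0) gamma(2) - gamma(1)^2] / det = [(5.2655)(3.9133) - (3.7496)^2] / 13.66599009 = 6.54598099 / 13.66599009 = 0.479
So phi_hat = [0.3710, 0.4790].
Therefore phi_hat_2 = 0.4790.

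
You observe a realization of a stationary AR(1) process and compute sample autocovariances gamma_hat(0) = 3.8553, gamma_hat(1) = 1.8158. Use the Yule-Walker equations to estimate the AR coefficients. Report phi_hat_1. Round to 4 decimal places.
\hat\phi_{1} = 0.4710

The Yule-Walker equations for an AR(p) process read, in matrix form,
  Gamma_p phi = r_p,   with   (Gamma_p)_{ij} = gamma(|i - j|),
                       (r_p)_i = gamma(i),   i,j = 1..p.
Substitute the sample gammas (Toeplitz matrix and right-hand side of size 1):
  Gamma_p = [[3.8553]]
  r_p     = [1.8158]
With p = 1 this is the single equation gamma(0) phi_1 = gamma(1):
  phi_hat_1 = gamma(1) / gamma(0) = 1.8158 / 3.8553 = 0.4710.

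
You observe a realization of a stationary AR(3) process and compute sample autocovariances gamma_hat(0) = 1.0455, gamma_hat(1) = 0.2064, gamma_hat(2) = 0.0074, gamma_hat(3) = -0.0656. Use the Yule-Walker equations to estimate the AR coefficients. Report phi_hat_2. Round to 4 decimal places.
\hat\phi_{2} = -0.0209

The Yule-Walker equations for an AR(p) process read, in matrix form,
  Gamma_p phi = r_p,   with   (Gamma_p)_{ij} = gamma(|i - j|),
                       (r_p)_i = gamma(i),   i,j = 1..p.
Substitute the sample gammas (Toeplitz matrix and right-hand side of size 3):
  Gamma_p = [[1.0455, 0.2064, 0.0074], [0.2064, 1.0455, 0.2064], [0.0074, 0.2064, 1.0455]]
  r_p     = [0.2064, 0.0074, -0.0656]
Written out (R1..R3):
  (R1) 1.0455 phi_1 + 0.2064 phi_2 + 0.0074 phi_3 = 0.2064
  (R2) 0.2064 phi_1 + 1.0455 phi_2 + 0.2064 phi_3 = 0.0074
  (R3) 0.0074 phi_1 + 0.2064 phi_2 + 1.0455 phi_3 = -0.0656
Gaussian elimination:
  R2 <- R2 - (0.2064/1.0455) R1 = R2 - (0.197418) R1:  1.004753 phi_2 + 0.204939 phi_3 = -0.033347
  R3 <- R3 - (0.0074/1.0455) R1 = R3 - (0.007078) R1:  0.204939 phi_2 + 1.045448 phi_3 = -0.067061
  R3 <- R3 - (0.204939/1.004753) R2 = R3 - (0.20397) R2:  1.003646 phi_3 = -0.060259
Back-substitution:
  phi_hat_3 = -0.060259 / 1.003646 = -0.06004
  phi_hat_2 = (-0.033347 - (0.204939)(-0.06004)) / 1.004753 = -0.020943
  phi_hat_1 = (0.2064 - (0.2064)(-0.020943) - (0.0074)(-0.06004)) / 1.0455 = 0.201977
So phi_hat = [0.2020, -0.0209, -0.0600].
Therefore phi_hat_2 = -0.0209.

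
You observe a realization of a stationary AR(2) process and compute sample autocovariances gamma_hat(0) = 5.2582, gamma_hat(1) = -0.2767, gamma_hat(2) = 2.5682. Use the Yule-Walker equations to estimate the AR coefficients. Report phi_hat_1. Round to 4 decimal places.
\hat\phi_{1} = -0.0270

The Yule-Walker equations for an AR(p) process read, in matrix form,
  Gamma_p phi = r_p,   with   (Gamma_p)_{ij} = gamma(|i - j|),
                       (r_p)_i = gamma(i),   i,j = 1..p.
Substitute the sample gammas (Toeplitz matrix and right-hand side of size 2):
  Gamma_p = [[5.2582, -0.2767], [-0.2767, 5.2582]]
  r_p     = [-0.2767, 2.5682]
Written out:
  5.2582 phi_1 - 0.2767 phi_2 = -0.2767
  -0.2767 phi_1 + 5.2582 phi_2 = 2.5682
Solve by Cramer's rule:
  det = gamma(0)^2 - gamma(1)^2 = (5.2582)^2 - (-0.2767)^2 = 27.64866724 - 0.07656289 = 27.57210435
  phi_hat_1 = [gamma(1) gamma(0) - gamma(1) gamma(2)] / det = [(-0.2767)(5.2582) - (-0.2767)(2.5682)] / 27.57210435 = -0.744323 / 27.57210435 = -0.027
  phi_hat_2 = [gamma(0) gamma(2) - gamma(1)^2] / det = [(5.2582)(2.5682) - (-0.2767)^2] / 27.57210435 = 13.42754635 / 27.57210435 = 0.487
So phi_hat = [-0.0270, 0.4870].
Therefore phi_hat_1 = -0.0270.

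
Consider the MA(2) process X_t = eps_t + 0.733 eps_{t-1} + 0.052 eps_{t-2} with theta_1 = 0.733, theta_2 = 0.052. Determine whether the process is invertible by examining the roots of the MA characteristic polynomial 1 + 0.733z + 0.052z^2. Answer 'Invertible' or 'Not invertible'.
\text{Invertible}

The MA(q) characteristic polynomial is P(z) = 1 + 0.733z + 0.052z^2.
Invertibility requires all roots to lie outside the unit circle, i.e. |z| > 1 for every root.
Set 1 + (0.733) z + (0.052) z^2 = 0, i.e. a z^2 + b z + c = 0 with a = 0.052, b = 0.733, c = 1.
Discriminant D = b^2 - 4ac = (0.733)^2 - 4*(0.052)*1 = 0.537289 - (0.208) = 0.329289.
D >= 0, so the roots are real: z = (-b +/- sqrt(D)) / (2a) = (-0.733 +/- 0.573837) / (0.104).
  z_1 = (-0.733 + 0.573837) / (0.104) = -1.5304,   |z_1| = 1.5304.
  z_2 = (-0.733 - 0.573837) / (0.104) = -12.5657,   |z_2| = 12.5657.
Moduli of all roots: 1.5304, 12.5657.
All moduli strictly greater than 1? Yes.
Verdict: Invertible.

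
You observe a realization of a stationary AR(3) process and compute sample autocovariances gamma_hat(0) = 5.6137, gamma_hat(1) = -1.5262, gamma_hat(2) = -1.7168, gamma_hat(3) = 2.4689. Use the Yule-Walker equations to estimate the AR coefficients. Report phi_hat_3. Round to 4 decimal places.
\hat\phi_{3} = 0.2740

The Yule-Walker equations for an AR(p) process read, in matrix form,
  Gamma_p phi = r_p,   with   (Gamma_p)_{ij} = gamma(|i - j|),
                       (r_p)_i = gamma(i),   i,j = 1..p.
Substitute the sample gammas (Toeplitz matrix and right-hand side of size 3):
  Gamma_p = [[5.6137, -1.5262, -1.7168], [-1.5262, 5.6137, -1.5262], [-1.7168, -1.5262, 5.6137]]
  r_p     = [-1.5262, -1.7168, 2.4689]
Written out (R1..R3):
  (R1) 5.6137 phi_1 - 1.5262 phi_2 - 1.7168 phi_3 = -1.5262
  (R2) -1.5262 phi_1 + 5.6137 phi_2 - 1.5262 phi_3 = -1.7168
  (R3) -1.7168 phi_1 - 1.5262 phi_2 + 5.6137 phi_3 = 2.4689
Gaussian elimination:
  R2 <- R2 - (-1.5262/5.6137) R1 = R2 - (-0.271871) R1:  5.198771 phi_2 - 1.992947 phi_3 = -2.131729
  R3 <- R3 - (-1.7168/5.6137) R1 = R3 - (-0.305823) R1:  -1.992947 phi_2 + 5.088663 phi_3 = 2.002153
  R3 <- R3 - (-1.992947/5.198771) R2 = R3 - (-0.38335) R2:  4.324667 phi_3 = 1.184955
Back-substitution:
  phi_hat_3 = 1.184955 / 4.324667 = 0.273999
  phi_hat_2 = (-2.131729 - (-1.992947)(0.273999)) / 5.198771 = -0.305007
  phi_hat_1 = (-1.5262 - (-1.5262)(-0.305007) - (-1.7168)(0.273999)) / 5.6137 = -0.270998
So phi_hat = [-0.2710, -0.3050, 0.2740].
Therefore phi_hat_3 = 0.2740.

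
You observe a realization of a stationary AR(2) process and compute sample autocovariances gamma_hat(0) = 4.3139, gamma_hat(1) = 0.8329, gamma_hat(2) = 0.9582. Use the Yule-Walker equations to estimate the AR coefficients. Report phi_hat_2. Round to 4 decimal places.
\hat\phi_{2} = 0.1920

The Yule-Walker equations for an AR(p) process read, in matrix form,
  Gamma_p phi = r_p,   with   (Gamma_p)_{ij} = gamma(|i - j|),
                       (r_p)_i = gamma(i),   i,j = 1..p.
Substitute the sample gammas (Toeplitz matrix and right-hand side of size 2):
  Gamma_p = [[4.3139, 0.8329], [0.8329, 4.3139]]
  r_p     = [0.8329, 0.9582]
Written out:
  4.3139 phi_1 + 0.8329 phi_2 = 0.8329
  0.8329 phi_1 + 4.3139 phi_2 = 0.9582
Solve by Cramer's rule:
  det = gamma(0)^2 - gamma(1)^2 = (4.3139)^2 - (0.8329)^2 = 18.60973321 - 0.69372241 = 17.9160108
  phi_hat_1 = [gamma(1) gamma(0) - gamma(1) gamma(2)] / det = [(0.8329)(4.3139) - (0.8329)(0.9582)] / 17.9160108 = 2.79496253 / 17.9160108 = 0.156
  phi_hat_2 = [gamma(0) gamma(2) - gamma(1)^2] / det = [(4.3139)(0.9582) - (0.8329)^2] / 17.9160108 = 3.43985657 / 17.9160108 = 0.192
So phi_hat = [0.1560, 0.1920].
Therefore phi_hat_2 = 0.1920.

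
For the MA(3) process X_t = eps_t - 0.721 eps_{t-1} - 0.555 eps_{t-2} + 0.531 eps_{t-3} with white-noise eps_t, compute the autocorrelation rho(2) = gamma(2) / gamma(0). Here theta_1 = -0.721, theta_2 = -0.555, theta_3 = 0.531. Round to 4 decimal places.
\rho(2) = -0.4445

For an MA(q) process with theta_0 = 1, the autocovariance is
  gamma(k) = sigma^2 * sum_{i=0..q-k} theta_i * theta_{i+k},
and rho(k) = gamma(k) / gamma(0). Sigma^2 cancels.
  numerator   = (1)*(-0.555) + (-0.721)*(0.531) = -0.937851.
  denominator = (1)^2 + (-0.721)^2 + (-0.555)^2 + (0.531)^2 = 2.109827.
  rho(2) = -0.937851 / 2.109827 = -0.4445.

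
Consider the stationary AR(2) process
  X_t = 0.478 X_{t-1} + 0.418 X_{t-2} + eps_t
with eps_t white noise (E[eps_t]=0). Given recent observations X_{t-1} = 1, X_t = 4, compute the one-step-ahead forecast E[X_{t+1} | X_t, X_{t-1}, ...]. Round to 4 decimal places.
E[X_{t+1} \mid \mathcal F_t] = 2.3300

For an AR(p) model X_t = c + sum_i phi_i X_{t-i} + eps_t, the
one-step-ahead conditional mean is
  E[X_{t+1} | X_t, ...] = c + sum_i phi_i X_{t+1-i}.
Substitute known values:
  E[X_{t+1} | ...] = (0.478) * (4) + (0.418) * (1)
                   = 2.3300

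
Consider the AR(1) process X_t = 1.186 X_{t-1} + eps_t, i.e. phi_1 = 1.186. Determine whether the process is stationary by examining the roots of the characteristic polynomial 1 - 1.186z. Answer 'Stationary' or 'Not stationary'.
\text{Not stationary}

The AR(p) characteristic polynomial is P(z) = 1 - 1.186z.
Stationarity requires all roots to lie outside the unit circle, i.e. |z| > 1 for every root.
This is linear in z: 1 + (-1.186) z = 0  =>  z = -1/(-1.186) = 0.84317,  |z| = 0.84317.
Moduli of all roots: 0.8432.
All moduli strictly greater than 1? No.
Verdict: Not stationary.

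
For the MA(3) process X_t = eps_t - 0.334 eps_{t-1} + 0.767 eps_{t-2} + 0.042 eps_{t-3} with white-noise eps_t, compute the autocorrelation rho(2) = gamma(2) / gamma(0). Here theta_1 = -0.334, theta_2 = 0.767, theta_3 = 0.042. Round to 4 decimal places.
\rho(2) = 0.4425

For an MA(q) process with theta_0 = 1, the autocovariance is
  gamma(k) = sigma^2 * sum_{i=0..q-k} theta_i * theta_{i+k},
and rho(k) = gamma(k) / gamma(0). Sigma^2 cancels.
  numerator   = (1)*(0.767) + (-0.334)*(0.042) = 0.752972.
  denominator = (1)^2 + (-0.334)^2 + (0.767)^2 + (0.042)^2 = 1.701609.
  rho(2) = 0.752972 / 1.701609 = 0.4425.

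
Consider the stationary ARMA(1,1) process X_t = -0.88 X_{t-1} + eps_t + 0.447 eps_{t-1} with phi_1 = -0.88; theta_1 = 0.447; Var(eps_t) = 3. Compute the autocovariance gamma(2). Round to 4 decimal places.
\gamma(2) = 3.0739

Multiply the model equation by X_{t-k} and take expectations. With theta_0 = psi_0 = 1 and psi_j the MA(infinity) weights, this gives
  gamma(k) - sum_i phi_i gamma(k-i) = c_k,
  c_k = sigma^2 * sum_{j=k..q} theta_j psi_{j-k}   (c_k = 0 for k > q),
using gamma(-m) = gamma(m).
psi-weights needed (psi_j = theta_j + sum_i phi_i psi_{j-i}):
  psi_1 = theta_1 + phi_1 = 0.447 + (-0.88) = -0.433
Right-hand sides:
  c_0 = sigma^2 (1 + theta_1 psi_1) = 3 * (1 + (0.447)(-0.433)) = 3 * 0.806449 = 2.419347
  c_1 = sigma^2 theta_1 = 3 * (0.447) = 1.341
  c_2 = 0
Equations for k = 0 and k = 1 (AR order 1):
  gamma(0) = phi_1 gamma(1) + c_0
  gamma(1) = phi_1 gamma(0) + c_1
Substituting the second into the first: gamma(0) (1 - phi_1^2) = c_0 + phi_1 c_1, so
  gamma(0) = (c_0 + phi_1 c_1) / (1 - phi_1^2) = (2.419347 + (-0.88)(1.341)) / (1 - (-0.88)^2) = 1.239267 / 0.2256 = 5.493205.
  gamma(1) = phi_1 gamma(0) + c_1 = (-0.88)(5.493205) + (1.341) = -3.49302.
For k = 2 (> q): gamma(2) = phi_1 gamma(1) = (-0.88)(-3.49302) = 3.073858.
Therefore gamma(2) = 3.0739 (to 4 decimal places).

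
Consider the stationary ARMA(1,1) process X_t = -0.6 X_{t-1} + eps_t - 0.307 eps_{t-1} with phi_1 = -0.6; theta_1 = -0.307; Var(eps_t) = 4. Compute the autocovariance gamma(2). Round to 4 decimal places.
\gamma(2) = 4.0278

Multiply the model equation by X_{t-k} and take expectations. With theta_0 = psi_0 = 1 and psi_j the MA(infinity) weights, this gives
  gamma(k) - sum_i phi_i gamma(k-i) = c_k,
  c_k = sigma^2 * sum_{j=k..q} theta_j psi_{j-k}   (c_k = 0 for k > q),
using gamma(-m) = gamma(m).
psi-weights needed (psi_j = theta_j + sum_i phi_i psi_{j-i}):
  psi_1 = theta_1 + phi_1 = -0.307 + (-0.6) = -0.907
Right-hand sides:
  c_0 = sigma^2 (1 + theta_1 psi_1) = 4 * (1 + (-0.307)(-0.907)) = 4 * 1.278449 = 5.113796
  c_1 = sigma^2 theta_1 = 4 * (-0.307) = -1.228
  c_2 = 0
Equations for k = 0 and k = 1 (AR order 1):
  gamma(0) = phi_1 gamma(1) + c_0
  gamma(1) = phi_1 gamma(0) + c_1
Substituting the second into the first: gamma(0) (1 - phi_1^2) = c_0 + phi_1 c_1, so
  gamma(0) = (c_0 + phi_1 c_1) / (1 - phi_1^2) = (5.113796 + (-0.6)(-1.228)) / (1 - (-0.6)^2) = 5.850596 / 0.64 = 9.141556.
  gamma(1) = phi_1 gamma(0) + c_1 = (-0.6)(9.141556) + (-1.228) = -6.712934.
For k = 2 (> q): gamma(2) = phi_1 gamma(1) = (-0.6)(-6.712934) = 4.02776.
Therefore gamma(2) = 4.0278 (to 4 decimal places).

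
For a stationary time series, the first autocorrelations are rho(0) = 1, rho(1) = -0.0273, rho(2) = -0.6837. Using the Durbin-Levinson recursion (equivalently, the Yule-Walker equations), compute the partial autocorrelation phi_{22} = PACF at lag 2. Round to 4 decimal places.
\phi_{22} = -0.6850

The PACF at lag k is phi_{kk}, the last component of the solution
to the Yule-Walker system G_k phi = r_k where
  (G_k)_{ij} = rho(|i - j|), (r_k)_i = rho(i), i,j = 1..k.
Equivalently, Durbin-Levinson gives phi_{kk} iteratively:
  phi_{11} = rho(1)
  phi_{kk} = [rho(k) - sum_{j=1..k-1} phi_{k-1,j} rho(k-j)]
            / [1 - sum_{j=1..k-1} phi_{k-1,j} rho(j)],
  phi_{k,j} = phi_{k-1,j} - phi_{kk} phi_{k-1,k-j},  j = 1..k-1.
Step k = 1:
  phi_11 = rho(1) = -0.0273.
Step k = 2:
  phi_22 = [rho(2) - phi_11 rho(1)] / [1 - phi_11 rho(1)] = [-0.6837 - (-0.0273)(-0.0273)] / [1 - (-0.0273)(-0.0273)]
         = -0.68444529 / 0.99925471 = -0.685.
Therefore phi_{22} = -0.6850.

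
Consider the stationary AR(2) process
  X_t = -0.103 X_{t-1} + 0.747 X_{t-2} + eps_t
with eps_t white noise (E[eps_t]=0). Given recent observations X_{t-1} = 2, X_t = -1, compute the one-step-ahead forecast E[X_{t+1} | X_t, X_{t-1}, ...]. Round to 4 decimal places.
E[X_{t+1} \mid \mathcal F_t] = 1.5970

For an AR(p) model X_t = c + sum_i phi_i X_{t-i} + eps_t, the
one-step-ahead conditional mean is
  E[X_{t+1} | X_t, ...] = c + sum_i phi_i X_{t+1-i}.
Substitute known values:
  E[X_{t+1} | ...] = (-0.103) * (-1) + (0.747) * (2)
                   = 1.5970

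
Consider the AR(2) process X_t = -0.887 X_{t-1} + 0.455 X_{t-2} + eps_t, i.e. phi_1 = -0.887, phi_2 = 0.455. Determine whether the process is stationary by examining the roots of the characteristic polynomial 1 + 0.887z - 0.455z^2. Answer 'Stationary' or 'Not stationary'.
\text{Not stationary}

The AR(p) characteristic polynomial is P(z) = 1 + 0.887z - 0.455z^2.
Stationarity requires all roots to lie outside the unit circle, i.e. |z| > 1 for every root.
Set 1 + (0.887) z + (-0.455) z^2 = 0, i.e. a z^2 + b z + c = 0 with a = -0.455, b = 0.887, c = 1.
Discriminant D = b^2 - 4ac = (0.887)^2 - 4*(-0.455)*1 = 0.786769 - (-1.82) = 2.606769.
D >= 0, so the roots are real: z = (-b +/- sqrt(D)) / (2a) = (-0.887 +/- 1.614549) / (-0.91).
  z_1 = (-0.887 + 1.614549) / (-0.91) = -0.7995,   |z_1| = 0.7995.
  z_2 = (-0.887 - 1.614549) / (-0.91) = 2.749,   |z_2| = 2.749.
Moduli of all roots: 0.7995, 2.7490.
All moduli strictly greater than 1? No.
Verdict: Not stationary.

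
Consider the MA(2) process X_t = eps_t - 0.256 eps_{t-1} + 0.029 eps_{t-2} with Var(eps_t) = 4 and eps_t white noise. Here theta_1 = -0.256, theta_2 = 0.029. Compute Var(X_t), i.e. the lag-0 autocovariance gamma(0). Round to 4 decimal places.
\gamma(0) = 4.2655

For an MA(q) process X_t = eps_t + sum_i theta_i eps_{t-i} with
Var(eps_t) = sigma^2, the variance is
  gamma(0) = sigma^2 * (1 + sum_i theta_i^2).
  sum_i theta_i^2 = (-0.256)^2 + (0.029)^2 = 0.065536 + 0.000841 = 0.066377.
  gamma(0) = 4 * (1 + 0.066377) = 4 * 1.066377 = 4.265508, which rounds to 4.2655.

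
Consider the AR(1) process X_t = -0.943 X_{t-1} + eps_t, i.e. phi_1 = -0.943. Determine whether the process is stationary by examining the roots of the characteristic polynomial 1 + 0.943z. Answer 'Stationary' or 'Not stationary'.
\text{Stationary}

The AR(p) characteristic polynomial is P(z) = 1 + 0.943z.
Stationarity requires all roots to lie outside the unit circle, i.e. |z| > 1 for every root.
This is linear in z: 1 + (0.943) z = 0  =>  z = -1/(0.943) = -1.060445,  |z| = 1.060445.
Moduli of all roots: 1.0604.
All moduli strictly greater than 1? Yes.
Verdict: Stationary.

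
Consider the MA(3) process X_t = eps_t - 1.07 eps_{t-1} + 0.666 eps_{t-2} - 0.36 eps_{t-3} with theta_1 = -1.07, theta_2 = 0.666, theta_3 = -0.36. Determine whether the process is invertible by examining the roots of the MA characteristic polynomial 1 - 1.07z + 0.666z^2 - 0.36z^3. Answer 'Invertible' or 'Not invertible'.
\text{Invertible}

The MA(q) characteristic polynomial is P(z) = 1 - 1.07z + 0.666z^2 - 0.36z^3.
Invertibility requires all roots to lie outside the unit circle, i.e. |z| > 1 for every root.
Degree 3: look for a simple real root z0 first, then factor out (1 - z/z0) and solve the remaining quadratic.
Testing z0 = 1.25: P(1.25) = 1 + (-1.07)(1.25) + (0.666)(1.25)^2 + (-0.36)(1.25)^3
  = 1 + (-1.3375) + (1.040625) + (-0.703125) = 0.  So z_0 = 1.25 is a root, |z_0| = 1.25.
Divide out the factor (1 - 0.8 z) = (1 - z/z0) (since 1/z0 = 0.8):
  P(z) = (1 - 0.8 z)(1 + (-0.27) z + (0.45) z^2)
  [check: z-coef -0.27 - (0.8) = -1.07; z^2-coef 0.45 - (0.8)(-0.27) = 0.666; z^3-coef -(0.8)(0.45) = -0.36.]
Remaining roots from the quadratic factor 1 + (-0.27) z + (0.45) z^2:
  Set 1 + (-0.27) z + (0.45) z^2 = 0, i.e. a z^2 + b z + c = 0 with a = 0.45, b = -0.27, c = 1.
  Discriminant D = b^2 - 4ac = (-0.27)^2 - 4*(0.45)*1 = 0.0729 - (1.8) = -1.7271.
  D < 0, so the roots are the complex-conjugate pair z = (-b +/- i sqrt(-D)) / (2a) = 0.3 +/- 1.4602i.
  For a conjugate pair |z|^2 = z * conj(z) = (product of roots) = c/a = 1/(0.45) = 2.222222, so |z| = sqrt(2.222222) = 1.4907 for both roots.
Moduli of all roots: 1.2500, 1.4907, 1.4907.
All moduli strictly greater than 1? Yes.
Verdict: Invertible.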